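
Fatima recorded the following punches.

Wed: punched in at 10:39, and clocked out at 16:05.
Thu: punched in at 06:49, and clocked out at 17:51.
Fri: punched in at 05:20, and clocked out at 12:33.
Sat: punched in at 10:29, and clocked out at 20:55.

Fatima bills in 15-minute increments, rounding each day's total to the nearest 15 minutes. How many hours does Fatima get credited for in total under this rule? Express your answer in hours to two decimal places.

Wed: 10:39–16:05 = 5 h 26 min → rounds to 5 h 30 min
Thu: 06:49–17:51 = 11 h 2 min → rounds to 11 h 0 min
Fri: 05:20–12:33 = 7 h 13 min → rounds to 7 h 15 min
Sat: 10:29–20:55 = 10 h 26 min → rounds to 10 h 30 min
Total credited: 34 h 15 min.

34.25 hours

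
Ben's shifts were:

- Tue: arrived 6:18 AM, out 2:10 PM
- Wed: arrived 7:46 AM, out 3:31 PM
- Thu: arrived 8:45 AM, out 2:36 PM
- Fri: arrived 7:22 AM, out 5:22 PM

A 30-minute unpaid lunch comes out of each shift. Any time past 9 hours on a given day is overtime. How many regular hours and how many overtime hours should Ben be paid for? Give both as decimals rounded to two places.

Regular 28.97 hours, overtime 0.50 hours

Tue: 6:18 AM–2:10 PM = 7 h 52 min; less 30 min break → 7 h 22 min
Wed: 7:46 AM–3:31 PM = 7 h 45 min; less 30 min break → 7 h 15 min
Thu: 8:45 AM–2:36 PM = 5 h 51 min; less 30 min break → 5 h 21 min
Fri: 7:22 AM–5:22 PM = 10 h 0 min; less 30 min break → 9 h 30 min
Tue reg 7 h 22 min / OT 0 h 0 min; Wed reg 7 h 15 min / OT 0 h 0 min; Thu reg 5 h 21 min / OT 0 h 0 min; Fri reg 9 h 0 min / OT 0 h 30 min.
Totals: regular 28 h 58 min, overtime 0 h 30 min.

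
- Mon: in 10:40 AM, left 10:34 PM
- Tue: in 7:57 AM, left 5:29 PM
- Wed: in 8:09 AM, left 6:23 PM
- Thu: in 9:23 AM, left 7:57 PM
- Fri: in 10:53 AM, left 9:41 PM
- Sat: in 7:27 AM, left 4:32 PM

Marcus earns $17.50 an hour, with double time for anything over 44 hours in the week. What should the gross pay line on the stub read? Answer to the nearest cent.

$1404.08

Mon: 10:40 AM–10:34 PM = 11 h 54 min
Tue: 7:57 AM–5:29 PM = 9 h 32 min
Wed: 8:09 AM–6:23 PM = 10 h 14 min
Thu: 9:23 AM–7:57 PM = 10 h 34 min
Fri: 10:53 AM–9:41 PM = 10 h 48 min
Sat: 7:27 AM–4:32 PM = 9 h 5 min
Total worked: 62 h 7 min = 3727 min.
Regular 44 h 0 min = 2640 min at $17.50/h; overtime 18 h 7 min = 1087 min at $35.00/h.
Pay = (2640 × $17.50 + 1087 × $35.00) ÷ 60 = $1404.08.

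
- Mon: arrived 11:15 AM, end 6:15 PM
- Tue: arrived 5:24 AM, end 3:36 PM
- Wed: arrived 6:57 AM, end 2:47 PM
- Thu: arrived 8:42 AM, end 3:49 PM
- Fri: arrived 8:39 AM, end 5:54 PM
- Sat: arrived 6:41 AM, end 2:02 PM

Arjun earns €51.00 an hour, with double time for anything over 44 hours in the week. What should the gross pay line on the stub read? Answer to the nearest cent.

€2728.50

Mon: 11:15 AM–6:15 PM = 7 h 0 min
Tue: 5:24 AM–3:36 PM = 10 h 12 min
Wed: 6:57 AM–2:47 PM = 7 h 50 min
Thu: 8:42 AM–3:49 PM = 7 h 7 min
Fri: 8:39 AM–5:54 PM = 9 h 15 min
Sat: 6:41 AM–2:02 PM = 7 h 21 min
Total worked: 48 h 45 min = 2925 min.
Regular 44 h 0 min = 2640 min at €51.00/h; overtime 4 h 45 min = 285 min at €102.00/h.
Pay = (2640 × €51.00 + 285 × €102.00) ÷ 60 = €2728.50.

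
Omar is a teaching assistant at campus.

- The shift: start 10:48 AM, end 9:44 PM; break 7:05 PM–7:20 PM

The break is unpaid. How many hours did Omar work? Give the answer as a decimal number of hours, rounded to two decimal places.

The shift: 10:48 AM–9:44 PM = 10 h 56 min; less 15 min break → 10 h 41 min

10.68 hours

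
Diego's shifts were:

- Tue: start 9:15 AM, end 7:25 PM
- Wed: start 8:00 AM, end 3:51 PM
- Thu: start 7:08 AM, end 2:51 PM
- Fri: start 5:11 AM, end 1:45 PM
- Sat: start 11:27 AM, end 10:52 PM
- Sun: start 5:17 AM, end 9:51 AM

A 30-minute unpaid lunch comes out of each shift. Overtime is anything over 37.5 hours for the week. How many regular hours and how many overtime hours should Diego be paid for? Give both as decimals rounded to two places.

Regular 37.50 hours, overtime 9.78 hours

Tue: 9:15 AM–7:25 PM = 10 h 10 min; less 30 min break → 9 h 40 min
Wed: 8:00 AM–3:51 PM = 7 h 51 min; less 30 min break → 7 h 21 min
Thu: 7:08 AM–2:51 PM = 7 h 43 min; less 30 min break → 7 h 13 min
Fri: 5:11 AM–1:45 PM = 8 h 34 min; less 30 min break → 8 h 4 min
Sat: 11:27 AM–10:52 PM = 11 h 25 min; less 30 min break → 10 h 55 min
Sun: 5:17 AM–9:51 AM = 4 h 34 min; less 30 min break → 4 h 4 min
Total worked: 47 h 17 min = 47.28 h.
Threshold 37.5 h → overtime 9 h 47 min, regular 37 h 30 min.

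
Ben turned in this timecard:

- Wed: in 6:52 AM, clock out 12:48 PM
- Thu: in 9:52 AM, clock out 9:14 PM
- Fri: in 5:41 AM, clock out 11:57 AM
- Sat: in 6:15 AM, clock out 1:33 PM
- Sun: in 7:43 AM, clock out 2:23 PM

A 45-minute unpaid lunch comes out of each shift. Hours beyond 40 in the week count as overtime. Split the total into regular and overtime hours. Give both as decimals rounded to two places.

Wed: 6:52 AM–12:48 PM = 5 h 56 min; less 45 min break → 5 h 11 min
Thu: 9:52 AM–9:14 PM = 11 h 22 min; less 45 min break → 10 h 37 min
Fri: 5:41 AM–11:57 AM = 6 h 16 min; less 45 min break → 5 h 31 min
Sat: 6:15 AM–1:33 PM = 7 h 18 min; less 45 min break → 6 h 33 min
Sun: 7:43 AM–2:23 PM = 6 h 40 min; less 45 min break → 5 h 55 min
Total worked: 33 h 47 min = 33.78 h.
Threshold 40 h → overtime 0 h 0 min, regular 33 h 47 min.

Regular 33.78 hours, overtime 0.00 hours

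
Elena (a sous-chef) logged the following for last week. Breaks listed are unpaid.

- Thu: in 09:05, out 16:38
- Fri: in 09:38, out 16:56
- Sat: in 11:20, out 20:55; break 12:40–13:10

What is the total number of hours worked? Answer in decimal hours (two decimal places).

23.93 hours

Thu: 09:05–16:38 = 7 h 33 min
Fri: 09:38–16:56 = 7 h 18 min
Sat: 11:20–20:55 = 9 h 35 min; less 30 min break → 9 h 5 min
Total: 7 h 33 min + 7 h 18 min + 9 h 5 min = 23 h 56 min.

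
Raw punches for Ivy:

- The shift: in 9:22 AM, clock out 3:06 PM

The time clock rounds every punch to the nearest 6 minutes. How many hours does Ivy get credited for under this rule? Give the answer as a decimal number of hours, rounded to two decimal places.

5.70 hours

The shift: in 9:22 AM→9:24 AM, out 3:06 PM→3:06 PM; 5 h 42 min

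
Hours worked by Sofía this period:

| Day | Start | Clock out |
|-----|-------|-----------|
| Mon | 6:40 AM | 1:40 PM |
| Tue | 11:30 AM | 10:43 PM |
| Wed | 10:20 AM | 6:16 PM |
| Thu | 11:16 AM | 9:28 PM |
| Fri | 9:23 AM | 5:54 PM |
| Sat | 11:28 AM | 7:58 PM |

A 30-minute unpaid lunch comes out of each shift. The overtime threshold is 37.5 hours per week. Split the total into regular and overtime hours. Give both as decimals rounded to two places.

Mon: 6:40 AM–1:40 PM = 7 h 0 min; less 30 min break → 6 h 30 min
Tue: 11:30 AM–10:43 PM = 11 h 13 min; less 30 min break → 10 h 43 min
Wed: 10:20 AM–6:16 PM = 7 h 56 min; less 30 min break → 7 h 26 min
Thu: 11:16 AM–9:28 PM = 10 h 12 min; less 30 min break → 9 h 42 min
Fri: 9:23 AM–5:54 PM = 8 h 31 min; less 30 min break → 8 h 1 min
Sat: 11:28 AM–7:58 PM = 8 h 30 min; less 30 min break → 8 h 0 min
Total worked: 50 h 22 min = 50.37 h.
Threshold 37.5 h → overtime 12 h 52 min, regular 37 h 30 min.

Regular 37.50 hours, overtime 12.87 hours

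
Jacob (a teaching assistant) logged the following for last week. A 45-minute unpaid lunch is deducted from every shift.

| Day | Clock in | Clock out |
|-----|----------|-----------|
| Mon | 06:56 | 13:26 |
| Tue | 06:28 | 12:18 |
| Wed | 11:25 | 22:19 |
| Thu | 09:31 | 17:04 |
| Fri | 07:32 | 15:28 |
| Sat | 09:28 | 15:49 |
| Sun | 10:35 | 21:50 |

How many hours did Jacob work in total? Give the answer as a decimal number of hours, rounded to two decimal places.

51.07 hours

Mon: 06:56–13:26 = 6 h 30 min; less 45 min break → 5 h 45 min
Tue: 06:28–12:18 = 5 h 50 min; less 45 min break → 5 h 5 min
Wed: 11:25–22:19 = 10 h 54 min; less 45 min break → 10 h 9 min
Thu: 09:31–17:04 = 7 h 33 min; less 45 min break → 6 h 48 min
Fri: 07:32–15:28 = 7 h 56 min; less 45 min break → 7 h 11 min
Sat: 09:28–15:49 = 6 h 21 min; less 45 min break → 5 h 36 min
Sun: 10:35–21:50 = 11 h 15 min; less 45 min break → 10 h 30 min
Total: 5 h 45 min + 5 h 5 min + 10 h 9 min + 6 h 48 min + 7 h 11 min + 5 h 36 min + 10 h 30 min = 51 h 4 min.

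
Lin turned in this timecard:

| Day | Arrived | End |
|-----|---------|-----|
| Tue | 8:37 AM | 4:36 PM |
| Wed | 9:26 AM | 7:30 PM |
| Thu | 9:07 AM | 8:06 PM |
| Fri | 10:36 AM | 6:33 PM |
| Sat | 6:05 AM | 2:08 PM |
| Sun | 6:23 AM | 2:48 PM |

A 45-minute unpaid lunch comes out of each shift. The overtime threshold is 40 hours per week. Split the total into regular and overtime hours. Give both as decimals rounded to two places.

Tue: 8:37 AM–4:36 PM = 7 h 59 min; less 45 min break → 7 h 14 min
Wed: 9:26 AM–7:30 PM = 10 h 4 min; less 45 min break → 9 h 19 min
Thu: 9:07 AM–8:06 PM = 10 h 59 min; less 45 min break → 10 h 14 min
Fri: 10:36 AM–6:33 PM = 7 h 57 min; less 45 min break → 7 h 12 min
Sat: 6:05 AM–2:08 PM = 8 h 3 min; less 45 min break → 7 h 18 min
Sun: 6:23 AM–2:48 PM = 8 h 25 min; less 45 min break → 7 h 40 min
Total worked: 48 h 57 min = 48.95 h.
Threshold 40 h → overtime 8 h 57 min, regular 40 h 0 min.

Regular 40.00 hours, overtime 8.95 hours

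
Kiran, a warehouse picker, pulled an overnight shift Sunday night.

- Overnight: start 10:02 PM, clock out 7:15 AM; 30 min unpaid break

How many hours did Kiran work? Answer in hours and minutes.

Overnight: 10:02 PM → midnight = 1 h 58 min; midnight → 7:15 AM = 7 h 15 min; span 9 h 13 min; less 30 min break → 8 h 43 min

8 h 43 min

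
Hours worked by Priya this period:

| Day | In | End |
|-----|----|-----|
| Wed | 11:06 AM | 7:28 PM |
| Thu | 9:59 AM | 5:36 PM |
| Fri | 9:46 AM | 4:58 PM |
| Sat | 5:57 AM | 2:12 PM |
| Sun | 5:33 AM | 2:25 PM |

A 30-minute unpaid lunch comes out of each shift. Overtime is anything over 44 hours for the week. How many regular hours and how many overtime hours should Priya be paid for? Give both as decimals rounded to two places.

Wed: 11:06 AM–7:28 PM = 8 h 22 min; less 30 min break → 7 h 52 min
Thu: 9:59 AM–5:36 PM = 7 h 37 min; less 30 min break → 7 h 7 min
Fri: 9:46 AM–4:58 PM = 7 h 12 min; less 30 min break → 6 h 42 min
Sat: 5:57 AM–2:12 PM = 8 h 15 min; less 30 min break → 7 h 45 min
Sun: 5:33 AM–2:25 PM = 8 h 52 min; less 30 min break → 8 h 22 min
Total worked: 37 h 48 min = 37.80 h.
Threshold 44 h → overtime 0 h 0 min, regular 37 h 48 min.

Regular 37.80 hours, overtime 0.00 hours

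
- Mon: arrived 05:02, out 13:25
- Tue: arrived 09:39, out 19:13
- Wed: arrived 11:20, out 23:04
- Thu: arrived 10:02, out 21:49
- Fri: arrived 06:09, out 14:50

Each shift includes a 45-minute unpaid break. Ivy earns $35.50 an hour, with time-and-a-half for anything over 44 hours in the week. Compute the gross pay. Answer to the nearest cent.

Mon: 05:02–13:25 = 8 h 23 min; less 45 min break → 7 h 38 min
Tue: 09:39–19:13 = 9 h 34 min; less 45 min break → 8 h 49 min
Wed: 11:20–23:04 = 11 h 44 min; less 45 min break → 10 h 59 min
Thu: 10:02–21:49 = 11 h 47 min; less 45 min break → 11 h 2 min
Fri: 06:09–14:50 = 8 h 41 min; less 45 min break → 7 h 56 min
Total worked: 46 h 24 min = 2784 min.
Regular 44 h 0 min = 2640 min at $35.50/h; overtime 2 h 24 min = 144 min at $53.25/h.
Pay = (2640 × $35.50 + 144 × $53.25) ÷ 60 = $1689.80.

$1689.80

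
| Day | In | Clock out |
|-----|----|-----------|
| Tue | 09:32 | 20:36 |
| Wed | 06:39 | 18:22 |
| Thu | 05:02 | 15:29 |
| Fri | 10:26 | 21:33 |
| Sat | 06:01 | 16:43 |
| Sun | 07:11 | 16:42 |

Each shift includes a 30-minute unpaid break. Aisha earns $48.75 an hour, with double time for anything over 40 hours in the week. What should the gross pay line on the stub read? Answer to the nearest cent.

$4052.75

Tue: 09:32–20:36 = 11 h 4 min; less 30 min break → 10 h 34 min
Wed: 06:39–18:22 = 11 h 43 min; less 30 min break → 11 h 13 min
Thu: 05:02–15:29 = 10 h 27 min; less 30 min break → 9 h 57 min
Fri: 10:26–21:33 = 11 h 7 min; less 30 min break → 10 h 37 min
Sat: 06:01–16:43 = 10 h 42 min; less 30 min break → 10 h 12 min
Sun: 07:11–16:42 = 9 h 31 min; less 30 min break → 9 h 1 min
Total worked: 61 h 34 min = 3694 min.
Regular 40 h 0 min = 2400 min at $48.75/h; overtime 21 h 34 min = 1294 min at $97.50/h.
Pay = (2400 × $48.75 + 1294 × $97.50) ÷ 60 = $4052.75.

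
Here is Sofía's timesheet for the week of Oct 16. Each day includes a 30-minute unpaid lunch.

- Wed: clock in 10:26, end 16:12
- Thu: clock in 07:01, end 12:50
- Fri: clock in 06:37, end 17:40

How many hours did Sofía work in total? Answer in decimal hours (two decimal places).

Wed: 10:26–16:12 = 5 h 46 min; less 30 min break → 5 h 16 min
Thu: 07:01–12:50 = 5 h 49 min; less 30 min break → 5 h 19 min
Fri: 06:37–17:40 = 11 h 3 min; less 30 min break → 10 h 33 min
Total: 5 h 16 min + 5 h 19 min + 10 h 33 min = 21 h 8 min.

21.13 hours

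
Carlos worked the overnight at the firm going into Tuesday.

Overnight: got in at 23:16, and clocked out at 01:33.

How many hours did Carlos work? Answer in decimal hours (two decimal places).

2.28 hours

Overnight: 23:16 → midnight = 0 h 44 min; midnight → 01:33 = 1 h 33 min; span 2 h 17 min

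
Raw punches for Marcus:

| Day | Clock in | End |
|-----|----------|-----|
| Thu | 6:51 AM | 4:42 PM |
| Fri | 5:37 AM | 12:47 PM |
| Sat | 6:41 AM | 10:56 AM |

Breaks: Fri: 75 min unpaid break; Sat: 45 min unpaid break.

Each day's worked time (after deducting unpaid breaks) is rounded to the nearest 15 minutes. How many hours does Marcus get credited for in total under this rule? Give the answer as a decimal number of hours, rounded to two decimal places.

Thu: 6:51 AM–4:42 PM = 9 h 51 min → rounds to 9 h 45 min
Fri: 5:37 AM–12:47 PM = 7 h 10 min − 75 min = 5 h 55 min → rounds to 6 h 0 min
Sat: 6:41 AM–10:56 AM = 4 h 15 min − 45 min = 3 h 30 min → rounds to 3 h 30 min
Total credited: 19 h 15 min.

19.25 hours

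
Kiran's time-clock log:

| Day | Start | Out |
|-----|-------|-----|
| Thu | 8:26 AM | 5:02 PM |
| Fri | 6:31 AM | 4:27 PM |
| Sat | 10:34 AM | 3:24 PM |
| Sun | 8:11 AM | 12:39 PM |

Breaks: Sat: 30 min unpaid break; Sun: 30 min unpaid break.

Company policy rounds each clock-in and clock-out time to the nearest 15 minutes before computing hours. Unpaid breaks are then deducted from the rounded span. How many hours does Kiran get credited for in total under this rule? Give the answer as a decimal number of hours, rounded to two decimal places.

27.00 hours

Thu: in 8:26 AM→8:30 AM, out 5:02 PM→5:00 PM; 8 h 30 min
Fri: in 6:31 AM→6:30 AM, out 4:27 PM→4:30 PM; 10 h 0 min
Sat: in 10:34 AM→10:30 AM, out 3:24 PM→3:30 PM; 5 h 0 min − 30 min = 4 h 30 min
Sun: in 8:11 AM→8:15 AM, out 12:39 PM→12:45 PM; 4 h 30 min − 30 min = 4 h 0 min
Total credited: 27 h 0 min.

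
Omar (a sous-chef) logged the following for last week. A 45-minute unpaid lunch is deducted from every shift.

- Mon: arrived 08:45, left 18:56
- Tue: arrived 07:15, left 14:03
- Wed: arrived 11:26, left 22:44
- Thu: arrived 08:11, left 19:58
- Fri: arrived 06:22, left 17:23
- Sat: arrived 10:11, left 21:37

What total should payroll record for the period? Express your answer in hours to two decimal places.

Mon: 08:45–18:56 = 10 h 11 min; less 45 min break → 9 h 26 min
Tue: 07:15–14:03 = 6 h 48 min; less 45 min break → 6 h 3 min
Wed: 11:26–22:44 = 11 h 18 min; less 45 min break → 10 h 33 min
Thu: 08:11–19:58 = 11 h 47 min; less 45 min break → 11 h 2 min
Fri: 06:22–17:23 = 11 h 1 min; less 45 min break → 10 h 16 min
Sat: 10:11–21:37 = 11 h 26 min; less 45 min break → 10 h 41 min
Total: 9 h 26 min + 6 h 3 min + 10 h 33 min + 11 h 2 min + 10 h 16 min + 10 h 41 min = 58 h 1 min.

58.02 hours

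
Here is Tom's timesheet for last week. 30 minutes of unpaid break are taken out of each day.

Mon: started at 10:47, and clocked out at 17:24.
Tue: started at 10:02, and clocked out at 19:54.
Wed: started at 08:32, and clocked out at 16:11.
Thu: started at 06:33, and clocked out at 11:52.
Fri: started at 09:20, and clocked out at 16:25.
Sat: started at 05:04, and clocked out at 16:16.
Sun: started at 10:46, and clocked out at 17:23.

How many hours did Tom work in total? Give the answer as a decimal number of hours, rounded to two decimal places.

Mon: 10:47–17:24 = 6 h 37 min; less 30 min break → 6 h 7 min
Tue: 10:02–19:54 = 9 h 52 min; less 30 min break → 9 h 22 min
Wed: 08:32–16:11 = 7 h 39 min; less 30 min break → 7 h 9 min
Thu: 06:33–11:52 = 5 h 19 min; less 30 min break → 4 h 49 min
Fri: 09:20–16:25 = 7 h 5 min; less 30 min break → 6 h 35 min
Sat: 05:04–16:16 = 11 h 12 min; less 30 min break → 10 h 42 min
Sun: 10:46–17:23 = 6 h 37 min; less 30 min break → 6 h 7 min
Total: 6 h 7 min + 9 h 22 min + 7 h 9 min + 4 h 49 min + 6 h 35 min + 10 h 42 min + 6 h 7 min = 50 h 51 min.

50.85 hours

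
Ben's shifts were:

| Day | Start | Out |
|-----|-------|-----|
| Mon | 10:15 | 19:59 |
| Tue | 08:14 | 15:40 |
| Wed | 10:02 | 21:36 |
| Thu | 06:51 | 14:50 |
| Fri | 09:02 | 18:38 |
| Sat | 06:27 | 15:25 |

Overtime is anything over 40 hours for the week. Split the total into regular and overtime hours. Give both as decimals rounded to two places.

Regular 40.00 hours, overtime 15.28 hours

Mon: 10:15–19:59 = 9 h 44 min
Tue: 08:14–15:40 = 7 h 26 min
Wed: 10:02–21:36 = 11 h 34 min
Thu: 06:51–14:50 = 7 h 59 min
Fri: 09:02–18:38 = 9 h 36 min
Sat: 06:27–15:25 = 8 h 58 min
Total worked: 55 h 17 min = 55.28 h.
Threshold 40 h → overtime 15 h 17 min, regular 40 h 0 min.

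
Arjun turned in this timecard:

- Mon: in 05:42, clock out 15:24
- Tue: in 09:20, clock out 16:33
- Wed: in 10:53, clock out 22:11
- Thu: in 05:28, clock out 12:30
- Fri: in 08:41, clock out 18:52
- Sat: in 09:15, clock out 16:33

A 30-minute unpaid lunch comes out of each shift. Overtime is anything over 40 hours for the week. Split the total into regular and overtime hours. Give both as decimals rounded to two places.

Mon: 05:42–15:24 = 9 h 42 min; less 30 min break → 9 h 12 min
Tue: 09:20–16:33 = 7 h 13 min; less 30 min break → 6 h 43 min
Wed: 10:53–22:11 = 11 h 18 min; less 30 min break → 10 h 48 min
Thu: 05:28–12:30 = 7 h 2 min; less 30 min break → 6 h 32 min
Fri: 08:41–18:52 = 10 h 11 min; less 30 min break → 9 h 41 min
Sat: 09:15–16:33 = 7 h 18 min; less 30 min break → 6 h 48 min
Total worked: 49 h 44 min = 49.73 h.
Threshold 40 h → overtime 9 h 44 min, regular 40 h 0 min.

Regular 40.00 hours, overtime 9.73 hours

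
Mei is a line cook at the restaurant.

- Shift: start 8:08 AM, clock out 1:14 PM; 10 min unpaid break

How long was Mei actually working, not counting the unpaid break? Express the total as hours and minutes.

Shift: 8:08 AM–1:14 PM = 5 h 6 min; less 10 min break → 4 h 56 min

4 h 56 min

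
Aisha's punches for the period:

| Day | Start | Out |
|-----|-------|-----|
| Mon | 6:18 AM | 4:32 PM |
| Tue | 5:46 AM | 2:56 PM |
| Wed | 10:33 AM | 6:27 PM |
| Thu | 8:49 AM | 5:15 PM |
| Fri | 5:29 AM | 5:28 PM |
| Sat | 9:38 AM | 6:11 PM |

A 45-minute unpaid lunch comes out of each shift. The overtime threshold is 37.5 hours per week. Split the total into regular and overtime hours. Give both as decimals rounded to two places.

Regular 37.50 hours, overtime 14.27 hours

Mon: 6:18 AM–4:32 PM = 10 h 14 min; less 45 min break → 9 h 29 min
Tue: 5:46 AM–2:56 PM = 9 h 10 min; less 45 min break → 8 h 25 min
Wed: 10:33 AM–6:27 PM = 7 h 54 min; less 45 min break → 7 h 9 min
Thu: 8:49 AM–5:15 PM = 8 h 26 min; less 45 min break → 7 h 41 min
Fri: 5:29 AM–5:28 PM = 11 h 59 min; less 45 min break → 11 h 14 min
Sat: 9:38 AM–6:11 PM = 8 h 33 min; less 45 min break → 7 h 48 min
Total worked: 51 h 46 min = 51.77 h.
Threshold 37.5 h → overtime 14 h 16 min, regular 37 h 30 min.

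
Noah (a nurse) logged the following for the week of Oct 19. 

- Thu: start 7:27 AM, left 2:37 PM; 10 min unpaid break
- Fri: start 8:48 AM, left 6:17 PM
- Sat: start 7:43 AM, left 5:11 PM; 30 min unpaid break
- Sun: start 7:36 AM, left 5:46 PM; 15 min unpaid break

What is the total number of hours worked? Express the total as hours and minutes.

Thu: 7:27 AM–2:37 PM = 7 h 10 min; less 10 min break → 7 h 0 min
Fri: 8:48 AM–6:17 PM = 9 h 29 min
Sat: 7:43 AM–5:11 PM = 9 h 28 min; less 30 min break → 8 h 58 min
Sun: 7:36 AM–5:46 PM = 10 h 10 min; less 15 min break → 9 h 55 min
Total: 7 h 0 min + 9 h 29 min + 8 h 58 min + 9 h 55 min = 35 h 22 min.

35 h 22 min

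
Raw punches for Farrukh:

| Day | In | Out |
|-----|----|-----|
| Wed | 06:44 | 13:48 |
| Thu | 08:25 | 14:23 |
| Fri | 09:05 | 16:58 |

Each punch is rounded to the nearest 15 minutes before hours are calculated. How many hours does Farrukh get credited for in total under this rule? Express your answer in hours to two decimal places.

21.00 hours

Wed: in 06:44→06:45, out 13:48→13:45; 7 h 0 min
Thu: in 08:25→08:30, out 14:23→14:30; 6 h 0 min
Fri: in 09:05→09:00, out 16:58→17:00; 8 h 0 min
Total credited: 21 h 0 min.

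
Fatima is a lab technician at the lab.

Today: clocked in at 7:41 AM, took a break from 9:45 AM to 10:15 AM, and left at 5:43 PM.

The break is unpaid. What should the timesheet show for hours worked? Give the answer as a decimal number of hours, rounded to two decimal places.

9.53 hours

Today: 7:41 AM–5:43 PM = 10 h 2 min; less 30 min break → 9 h 32 min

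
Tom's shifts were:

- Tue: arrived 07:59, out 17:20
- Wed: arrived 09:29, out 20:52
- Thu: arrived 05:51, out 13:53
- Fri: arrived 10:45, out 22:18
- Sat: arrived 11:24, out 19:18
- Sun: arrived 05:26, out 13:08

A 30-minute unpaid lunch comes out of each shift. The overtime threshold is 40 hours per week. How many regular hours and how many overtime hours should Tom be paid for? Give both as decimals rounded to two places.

Tue: 07:59–17:20 = 9 h 21 min; less 30 min break → 8 h 51 min
Wed: 09:29–20:52 = 11 h 23 min; less 30 min break → 10 h 53 min
Thu: 05:51–13:53 = 8 h 2 min; less 30 min break → 7 h 32 min
Fri: 10:45–22:18 = 11 h 33 min; less 30 min break → 11 h 3 min
Sat: 11:24–19:18 = 7 h 54 min; less 30 min break → 7 h 24 min
Sun: 05:26–13:08 = 7 h 42 min; less 30 min break → 7 h 12 min
Total worked: 52 h 55 min = 52.92 h.
Threshold 40 h → overtime 12 h 55 min, regular 40 h 0 min.

Regular 40.00 hours, overtime 12.92 hours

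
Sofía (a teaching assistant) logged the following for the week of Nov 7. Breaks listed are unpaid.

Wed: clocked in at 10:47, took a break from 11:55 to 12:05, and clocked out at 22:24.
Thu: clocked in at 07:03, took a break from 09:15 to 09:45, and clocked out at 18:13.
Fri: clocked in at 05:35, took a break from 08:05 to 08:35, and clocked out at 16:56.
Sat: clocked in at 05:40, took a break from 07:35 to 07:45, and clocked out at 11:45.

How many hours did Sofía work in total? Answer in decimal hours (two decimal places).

Wed: 10:47–22:24 = 11 h 37 min; less 10 min break → 11 h 27 min
Thu: 07:03–18:13 = 11 h 10 min; less 30 min break → 10 h 40 min
Fri: 05:35–16:56 = 11 h 21 min; less 30 min break → 10 h 51 min
Sat: 05:40–11:45 = 6 h 5 min; less 10 min break → 5 h 55 min
Total: 11 h 27 min + 10 h 40 min + 10 h 51 min + 5 h 55 min = 38 h 53 min.

38.88 hours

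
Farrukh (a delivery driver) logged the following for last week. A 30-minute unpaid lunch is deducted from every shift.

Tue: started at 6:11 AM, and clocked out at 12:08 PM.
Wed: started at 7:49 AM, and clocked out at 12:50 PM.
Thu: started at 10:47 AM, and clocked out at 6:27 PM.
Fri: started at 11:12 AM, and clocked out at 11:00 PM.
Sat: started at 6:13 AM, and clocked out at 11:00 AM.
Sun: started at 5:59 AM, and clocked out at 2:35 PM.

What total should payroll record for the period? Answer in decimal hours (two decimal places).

40.82 hours

Tue: 6:11 AM–12:08 PM = 5 h 57 min; less 30 min break → 5 h 27 min
Wed: 7:49 AM–12:50 PM = 5 h 1 min; less 30 min break → 4 h 31 min
Thu: 10:47 AM–6:27 PM = 7 h 40 min; less 30 min break → 7 h 10 min
Fri: 11:12 AM–11:00 PM = 11 h 48 min; less 30 min break → 11 h 18 min
Sat: 6:13 AM–11:00 AM = 4 h 47 min; less 30 min break → 4 h 17 min
Sun: 5:59 AM–2:35 PM = 8 h 36 min; less 30 min break → 8 h 6 min
Total: 5 h 27 min + 4 h 31 min + 7 h 10 min + 11 h 18 min + 4 h 17 min + 8 h 6 min = 40 h 49 min.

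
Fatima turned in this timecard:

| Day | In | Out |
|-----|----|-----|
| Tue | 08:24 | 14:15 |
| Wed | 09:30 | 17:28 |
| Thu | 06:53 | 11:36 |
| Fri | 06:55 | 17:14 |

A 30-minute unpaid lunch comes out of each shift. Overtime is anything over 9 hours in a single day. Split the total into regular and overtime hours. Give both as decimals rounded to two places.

Tue: 08:24–14:15 = 5 h 51 min; less 30 min break → 5 h 21 min
Wed: 09:30–17:28 = 7 h 58 min; less 30 min break → 7 h 28 min
Thu: 06:53–11:36 = 4 h 43 min; less 30 min break → 4 h 13 min
Fri: 06:55–17:14 = 10 h 19 min; less 30 min break → 9 h 49 min
Tue reg 5 h 21 min / OT 0 h 0 min; Wed reg 7 h 28 min / OT 0 h 0 min; Thu reg 4 h 13 min / OT 0 h 0 min; Fri reg 9 h 0 min / OT 0 h 49 min.
Totals: regular 26 h 2 min, overtime 0 h 49 min.

Regular 26.03 hours, overtime 0.82 hours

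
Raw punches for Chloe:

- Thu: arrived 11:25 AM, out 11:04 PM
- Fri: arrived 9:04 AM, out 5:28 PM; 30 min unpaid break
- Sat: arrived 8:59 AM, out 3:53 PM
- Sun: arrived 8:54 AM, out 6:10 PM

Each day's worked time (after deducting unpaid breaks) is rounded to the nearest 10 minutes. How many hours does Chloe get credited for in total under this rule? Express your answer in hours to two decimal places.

Thu: 11:25 AM–11:04 PM = 11 h 39 min → rounds to 11 h 40 min
Fri: 9:04 AM–5:28 PM = 8 h 24 min − 30 min = 7 h 54 min → rounds to 7 h 50 min
Sat: 8:59 AM–3:53 PM = 6 h 54 min → rounds to 6 h 50 min
Sun: 8:54 AM–6:10 PM = 9 h 16 min → rounds to 9 h 20 min
Total credited: 35 h 40 min.

35.67 hours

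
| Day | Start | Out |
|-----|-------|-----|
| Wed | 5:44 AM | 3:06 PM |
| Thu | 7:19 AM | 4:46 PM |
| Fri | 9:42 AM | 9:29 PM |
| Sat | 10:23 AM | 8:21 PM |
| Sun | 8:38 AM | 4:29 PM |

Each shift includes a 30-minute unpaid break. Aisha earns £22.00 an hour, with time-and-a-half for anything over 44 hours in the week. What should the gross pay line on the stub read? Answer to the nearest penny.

£1031.25

Wed: 5:44 AM–3:06 PM = 9 h 22 min; less 30 min break → 8 h 52 min
Thu: 7:19 AM–4:46 PM = 9 h 27 min; less 30 min break → 8 h 57 min
Fri: 9:42 AM–9:29 PM = 11 h 47 min; less 30 min break → 11 h 17 min
Sat: 10:23 AM–8:21 PM = 9 h 58 min; less 30 min break → 9 h 28 min
Sun: 8:38 AM–4:29 PM = 7 h 51 min; less 30 min break → 7 h 21 min
Total worked: 45 h 55 min = 2755 min.
Regular 44 h 0 min = 2640 min at £22.00/h; overtime 1 h 55 min = 115 min at £33.00/h.
Pay = (2640 × £22.00 + 115 × £33.00) ÷ 60 = £1031.25.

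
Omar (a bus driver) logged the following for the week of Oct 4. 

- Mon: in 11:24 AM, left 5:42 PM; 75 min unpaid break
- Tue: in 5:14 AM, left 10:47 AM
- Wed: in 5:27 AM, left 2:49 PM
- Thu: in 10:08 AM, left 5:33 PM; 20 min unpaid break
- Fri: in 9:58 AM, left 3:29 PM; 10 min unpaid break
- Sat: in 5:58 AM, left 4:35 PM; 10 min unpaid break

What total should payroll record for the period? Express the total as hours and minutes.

42 h 51 min

Mon: 11:24 AM–5:42 PM = 6 h 18 min; less 75 min break → 5 h 3 min
Tue: 5:14 AM–10:47 AM = 5 h 33 min
Wed: 5:27 AM–2:49 PM = 9 h 22 min
Thu: 10:08 AM–5:33 PM = 7 h 25 min; less 20 min break → 7 h 5 min
Fri: 9:58 AM–3:29 PM = 5 h 31 min; less 10 min break → 5 h 21 min
Sat: 5:58 AM–4:35 PM = 10 h 37 min; less 10 min break → 10 h 27 min
Total: 5 h 3 min + 5 h 33 min + 9 h 22 min + 7 h 5 min + 5 h 21 min + 10 h 27 min = 42 h 51 min.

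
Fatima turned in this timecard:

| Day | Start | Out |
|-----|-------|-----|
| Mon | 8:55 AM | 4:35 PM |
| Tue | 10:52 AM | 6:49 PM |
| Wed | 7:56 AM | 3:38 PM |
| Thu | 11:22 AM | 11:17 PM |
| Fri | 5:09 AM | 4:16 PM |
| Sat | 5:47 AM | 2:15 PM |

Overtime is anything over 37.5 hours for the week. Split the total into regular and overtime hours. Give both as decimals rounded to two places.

Regular 37.50 hours, overtime 17.32 hours

Mon: 8:55 AM–4:35 PM = 7 h 40 min
Tue: 10:52 AM–6:49 PM = 7 h 57 min
Wed: 7:56 AM–3:38 PM = 7 h 42 min
Thu: 11:22 AM–11:17 PM = 11 h 55 min
Fri: 5:09 AM–4:16 PM = 11 h 7 min
Sat: 5:47 AM–2:15 PM = 8 h 28 min
Total worked: 54 h 49 min = 54.82 h.
Threshold 37.5 h → overtime 17 h 19 min, regular 37 h 30 min.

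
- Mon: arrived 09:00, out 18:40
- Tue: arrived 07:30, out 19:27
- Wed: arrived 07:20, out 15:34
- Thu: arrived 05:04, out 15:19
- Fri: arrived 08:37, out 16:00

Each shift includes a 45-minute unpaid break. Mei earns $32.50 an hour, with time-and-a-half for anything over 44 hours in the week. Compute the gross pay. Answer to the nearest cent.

Mon: 09:00–18:40 = 9 h 40 min; less 45 min break → 8 h 55 min
Tue: 07:30–19:27 = 11 h 57 min; less 45 min break → 11 h 12 min
Wed: 07:20–15:34 = 8 h 14 min; less 45 min break → 7 h 29 min
Thu: 05:04–15:19 = 10 h 15 min; less 45 min break → 9 h 30 min
Fri: 08:37–16:00 = 7 h 23 min; less 45 min break → 6 h 38 min
Total worked: 43 h 44 min = 2624 min.
Regular 43 h 44 min = 2624 min at $32.50/h; overtime 0 h 0 min = 0 min at $48.75/h.
Pay = (2624 × $32.50 + 0 × $48.75) ÷ 60 = $1421.33.

$1421.33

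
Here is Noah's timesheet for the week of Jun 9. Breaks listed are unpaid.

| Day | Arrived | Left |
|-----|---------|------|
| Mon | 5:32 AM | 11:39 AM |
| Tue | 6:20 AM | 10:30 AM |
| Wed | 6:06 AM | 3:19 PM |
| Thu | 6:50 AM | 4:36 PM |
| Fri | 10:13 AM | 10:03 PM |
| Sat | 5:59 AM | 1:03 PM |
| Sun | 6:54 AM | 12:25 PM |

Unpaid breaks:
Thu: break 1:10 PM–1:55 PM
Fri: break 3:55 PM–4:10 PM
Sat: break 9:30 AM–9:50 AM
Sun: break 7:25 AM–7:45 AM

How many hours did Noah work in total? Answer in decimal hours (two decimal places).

Mon: 5:32 AM–11:39 AM = 6 h 7 min
Tue: 6:20 AM–10:30 AM = 4 h 10 min
Wed: 6:06 AM–3:19 PM = 9 h 13 min
Thu: 6:50 AM–4:36 PM = 9 h 46 min; less 45 min break → 9 h 1 min
Fri: 10:13 AM–10:03 PM = 11 h 50 min; less 15 min break → 11 h 35 min
Sat: 5:59 AM–1:03 PM = 7 h 4 min; less 20 min break → 6 h 44 min
Sun: 6:54 AM–12:25 PM = 5 h 31 min; less 20 min break → 5 h 11 min
Total: 6 h 7 min + 4 h 10 min + 9 h 13 min + 9 h 1 min + 11 h 35 min + 6 h 44 min + 5 h 11 min = 52 h 1 min.

52.02 hours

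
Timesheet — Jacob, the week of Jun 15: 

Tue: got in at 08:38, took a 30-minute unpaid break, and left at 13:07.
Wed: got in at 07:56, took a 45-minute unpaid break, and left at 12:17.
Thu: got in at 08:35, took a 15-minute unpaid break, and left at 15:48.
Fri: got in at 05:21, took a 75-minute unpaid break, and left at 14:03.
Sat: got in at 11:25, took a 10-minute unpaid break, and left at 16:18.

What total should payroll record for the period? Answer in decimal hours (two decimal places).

26.72 hours

Tue: 08:38–13:07 = 4 h 29 min; less 30 min break → 3 h 59 min
Wed: 07:56–12:17 = 4 h 21 min; less 45 min break → 3 h 36 min
Thu: 08:35–15:48 = 7 h 13 min; less 15 min break → 6 h 58 min
Fri: 05:21–14:03 = 8 h 42 min; less 75 min break → 7 h 27 min
Sat: 11:25–16:18 = 4 h 53 min; less 10 min break → 4 h 43 min
Total: 3 h 59 min + 3 h 36 min + 6 h 58 min + 7 h 27 min + 4 h 43 min = 26 h 43 min.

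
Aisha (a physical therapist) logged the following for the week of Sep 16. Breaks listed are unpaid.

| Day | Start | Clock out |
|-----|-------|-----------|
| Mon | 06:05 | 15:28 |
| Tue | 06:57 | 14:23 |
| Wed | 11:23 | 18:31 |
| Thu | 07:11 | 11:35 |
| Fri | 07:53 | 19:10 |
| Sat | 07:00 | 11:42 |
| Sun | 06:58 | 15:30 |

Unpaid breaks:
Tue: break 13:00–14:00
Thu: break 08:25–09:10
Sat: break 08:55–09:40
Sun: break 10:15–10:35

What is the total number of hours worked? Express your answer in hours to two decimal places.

50.03 hours

Mon: 06:05–15:28 = 9 h 23 min
Tue: 06:57–14:23 = 7 h 26 min; less 60 min break → 6 h 26 min
Wed: 11:23–18:31 = 7 h 8 min
Thu: 07:11–11:35 = 4 h 24 min; less 45 min break → 3 h 39 min
Fri: 07:53–19:10 = 11 h 17 min
Sat: 07:00–11:42 = 4 h 42 min; less 45 min break → 3 h 57 min
Sun: 06:58–15:30 = 8 h 32 min; less 20 min break → 8 h 12 min
Total: 9 h 23 min + 6 h 26 min + 7 h 8 min + 3 h 39 min + 11 h 17 min + 3 h 57 min + 8 h 12 min = 50 h 2 min.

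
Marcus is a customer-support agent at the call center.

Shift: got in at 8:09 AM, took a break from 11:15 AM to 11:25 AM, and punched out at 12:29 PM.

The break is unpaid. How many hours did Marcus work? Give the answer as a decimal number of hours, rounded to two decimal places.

Shift: 8:09 AM–12:29 PM = 4 h 20 min; less 10 min break → 4 h 10 min

4.17 hours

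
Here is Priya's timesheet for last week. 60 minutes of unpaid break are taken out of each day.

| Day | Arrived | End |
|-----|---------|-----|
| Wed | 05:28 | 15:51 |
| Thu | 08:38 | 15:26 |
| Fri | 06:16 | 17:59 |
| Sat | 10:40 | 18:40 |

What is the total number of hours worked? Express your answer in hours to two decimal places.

Wed: 05:28–15:51 = 10 h 23 min; less 60 min break → 9 h 23 min
Thu: 08:38–15:26 = 6 h 48 min; less 60 min break → 5 h 48 min
Fri: 06:16–17:59 = 11 h 43 min; less 60 min break → 10 h 43 min
Sat: 10:40–18:40 = 8 h 0 min; less 60 min break → 7 h 0 min
Total: 9 h 23 min + 5 h 48 min + 10 h 43 min + 7 h 0 min = 32 h 54 min.

32.90 hours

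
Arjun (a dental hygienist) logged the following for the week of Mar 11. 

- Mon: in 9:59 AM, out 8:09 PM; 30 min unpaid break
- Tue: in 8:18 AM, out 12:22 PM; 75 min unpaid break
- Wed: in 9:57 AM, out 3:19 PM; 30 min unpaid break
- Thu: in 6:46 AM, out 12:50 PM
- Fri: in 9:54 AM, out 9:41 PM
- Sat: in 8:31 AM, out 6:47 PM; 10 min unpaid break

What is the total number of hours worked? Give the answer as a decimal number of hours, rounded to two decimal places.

45.30 hours

Mon: 9:59 AM–8:09 PM = 10 h 10 min; less 30 min break → 9 h 40 min
Tue: 8:18 AM–12:22 PM = 4 h 4 min; less 75 min break → 2 h 49 min
Wed: 9:57 AM–3:19 PM = 5 h 22 min; less 30 min break → 4 h 52 min
Thu: 6:46 AM–12:50 PM = 6 h 4 min
Fri: 9:54 AM–9:41 PM = 11 h 47 min
Sat: 8:31 AM–6:47 PM = 10 h 16 min; less 10 min break → 10 h 6 min
Total: 9 h 40 min + 2 h 49 min + 4 h 52 min + 6 h 4 min + 11 h 47 min + 10 h 6 min = 45 h 18 min.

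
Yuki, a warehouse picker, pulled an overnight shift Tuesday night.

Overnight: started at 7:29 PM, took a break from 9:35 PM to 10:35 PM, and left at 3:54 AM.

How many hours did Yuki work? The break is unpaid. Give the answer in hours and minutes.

7 h 25 min

Overnight: 7:29 PM → midnight = 4 h 31 min; midnight → 3:54 AM = 3 h 54 min; span 8 h 25 min; less 60 min break → 7 h 25 min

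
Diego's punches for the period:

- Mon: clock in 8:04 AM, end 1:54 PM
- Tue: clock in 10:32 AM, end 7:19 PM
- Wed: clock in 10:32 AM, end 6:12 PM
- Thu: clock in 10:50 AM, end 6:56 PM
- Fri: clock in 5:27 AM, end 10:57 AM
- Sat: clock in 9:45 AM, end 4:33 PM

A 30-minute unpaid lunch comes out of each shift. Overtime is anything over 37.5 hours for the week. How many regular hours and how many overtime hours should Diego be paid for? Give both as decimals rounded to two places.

Mon: 8:04 AM–1:54 PM = 5 h 50 min; less 30 min break → 5 h 20 min
Tue: 10:32 AM–7:19 PM = 8 h 47 min; less 30 min break → 8 h 17 min
Wed: 10:32 AM–6:12 PM = 7 h 40 min; less 30 min break → 7 h 10 min
Thu: 10:50 AM–6:56 PM = 8 h 6 min; less 30 min break → 7 h 36 min
Fri: 5:27 AM–10:57 AM = 5 h 30 min; less 30 min break → 5 h 0 min
Sat: 9:45 AM–4:33 PM = 6 h 48 min; less 30 min break → 6 h 18 min
Total worked: 39 h 41 min = 39.68 h.
Threshold 37.5 h → overtime 2 h 11 min, regular 37 h 30 min.

Regular 37.50 hours, overtime 2.18 hours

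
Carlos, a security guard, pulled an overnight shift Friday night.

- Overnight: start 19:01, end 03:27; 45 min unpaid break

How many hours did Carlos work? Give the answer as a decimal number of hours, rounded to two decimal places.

7.68 hours

Overnight: 19:01 → midnight = 4 h 59 min; midnight → 03:27 = 3 h 27 min; span 8 h 26 min; less 45 min break → 7 h 41 min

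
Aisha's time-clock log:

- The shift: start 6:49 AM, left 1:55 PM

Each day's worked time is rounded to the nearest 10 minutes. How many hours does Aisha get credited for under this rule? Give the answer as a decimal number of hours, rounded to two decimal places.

The shift: 6:49 AM–1:55 PM = 7 h 6 min → rounds to 7 h 10 min

7.17 hours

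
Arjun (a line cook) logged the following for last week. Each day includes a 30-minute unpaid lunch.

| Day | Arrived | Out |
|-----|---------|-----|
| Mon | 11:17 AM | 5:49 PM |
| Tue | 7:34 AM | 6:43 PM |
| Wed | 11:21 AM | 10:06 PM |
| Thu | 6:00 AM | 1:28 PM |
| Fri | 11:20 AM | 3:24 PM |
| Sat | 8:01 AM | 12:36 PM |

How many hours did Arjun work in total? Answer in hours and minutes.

41 h 33 min

Mon: 11:17 AM–5:49 PM = 6 h 32 min; less 30 min break → 6 h 2 min
Tue: 7:34 AM–6:43 PM = 11 h 9 min; less 30 min break → 10 h 39 min
Wed: 11:21 AM–10:06 PM = 10 h 45 min; less 30 min break → 10 h 15 min
Thu: 6:00 AM–1:28 PM = 7 h 28 min; less 30 min break → 6 h 58 min
Fri: 11:20 AM–3:24 PM = 4 h 4 min; less 30 min break → 3 h 34 min
Sat: 8:01 AM–12:36 PM = 4 h 35 min; less 30 min break → 4 h 5 min
Total: 6 h 2 min + 10 h 39 min + 10 h 15 min + 6 h 58 min + 3 h 34 min + 4 h 5 min = 41 h 33 min.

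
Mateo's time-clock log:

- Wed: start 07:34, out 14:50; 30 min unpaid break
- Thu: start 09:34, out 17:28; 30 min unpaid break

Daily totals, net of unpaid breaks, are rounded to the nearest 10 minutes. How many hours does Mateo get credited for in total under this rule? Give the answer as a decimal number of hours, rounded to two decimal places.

Wed: 07:34–14:50 = 7 h 16 min − 30 min = 6 h 46 min → rounds to 6 h 50 min
Thu: 09:34–17:28 = 7 h 54 min − 30 min = 7 h 24 min → rounds to 7 h 20 min
Total credited: 14 h 10 min.

14.17 hours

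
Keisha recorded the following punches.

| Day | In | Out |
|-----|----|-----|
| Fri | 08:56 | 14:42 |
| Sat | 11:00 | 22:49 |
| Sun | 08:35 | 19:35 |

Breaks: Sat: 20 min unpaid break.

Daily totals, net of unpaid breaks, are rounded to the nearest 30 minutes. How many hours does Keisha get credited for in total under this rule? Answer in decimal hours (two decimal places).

28.50 hours

Fri: 08:56–14:42 = 5 h 46 min → rounds to 6 h 0 min
Sat: 11:00–22:49 = 11 h 49 min − 20 min = 11 h 29 min → rounds to 11 h 30 min
Sun: 08:35–19:35 = 11 h 0 min → rounds to 11 h 0 min
Total credited: 28 h 30 min.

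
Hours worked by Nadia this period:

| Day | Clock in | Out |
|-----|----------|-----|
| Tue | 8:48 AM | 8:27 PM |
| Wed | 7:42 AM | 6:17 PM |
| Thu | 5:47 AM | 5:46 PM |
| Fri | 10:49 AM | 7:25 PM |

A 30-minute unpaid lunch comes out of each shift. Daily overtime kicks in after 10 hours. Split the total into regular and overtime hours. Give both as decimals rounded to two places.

Tue: 8:48 AM–8:27 PM = 11 h 39 min; less 30 min break → 11 h 9 min
Wed: 7:42 AM–6:17 PM = 10 h 35 min; less 30 min break → 10 h 5 min
Thu: 5:47 AM–5:46 PM = 11 h 59 min; less 30 min break → 11 h 29 min
Fri: 10:49 AM–7:25 PM = 8 h 36 min; less 30 min break → 8 h 6 min
Tue reg 10 h 0 min / OT 1 h 9 min; Wed reg 10 h 0 min / OT 0 h 5 min; Thu reg 10 h 0 min / OT 1 h 29 min; Fri reg 8 h 6 min / OT 0 h 0 min.
Totals: regular 38 h 6 min, overtime 2 h 43 min.

Regular 38.10 hours, overtime 2.72 hours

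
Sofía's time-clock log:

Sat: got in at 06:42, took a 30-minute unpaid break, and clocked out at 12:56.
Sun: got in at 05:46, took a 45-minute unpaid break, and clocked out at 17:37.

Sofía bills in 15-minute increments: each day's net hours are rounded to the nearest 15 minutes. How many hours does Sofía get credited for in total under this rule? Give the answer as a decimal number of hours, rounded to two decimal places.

Sat: 06:42–12:56 = 6 h 14 min − 30 min = 5 h 44 min → rounds to 5 h 45 min
Sun: 05:46–17:37 = 11 h 51 min − 45 min = 11 h 6 min → rounds to 11 h 0 min
Total credited: 16 h 45 min.

16.75 hours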